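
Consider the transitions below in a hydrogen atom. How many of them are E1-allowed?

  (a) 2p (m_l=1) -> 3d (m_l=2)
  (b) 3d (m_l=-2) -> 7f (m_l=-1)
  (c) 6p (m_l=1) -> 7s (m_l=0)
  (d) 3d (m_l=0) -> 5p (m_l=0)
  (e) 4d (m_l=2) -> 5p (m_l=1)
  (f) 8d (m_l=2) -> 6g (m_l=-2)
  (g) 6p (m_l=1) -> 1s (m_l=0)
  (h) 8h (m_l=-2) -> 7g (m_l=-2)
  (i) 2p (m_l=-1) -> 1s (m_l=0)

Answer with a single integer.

8

(a) allowed
(b) allowed
(c) allowed
(d) allowed
(e) allowed
(f) forbidden — Δl = +2 (E1 requires Δl = ±1); Δm_l = -4 (E1 requires Δm_l = 0, ±1)
(g) allowed
(h) allowed
(i) allowed
Total allowed: 8 of 9.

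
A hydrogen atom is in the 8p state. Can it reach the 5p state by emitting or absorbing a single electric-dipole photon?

l: 1 → 1 (Δl = +0). Δl = ±1 violated.
The transition is electric-dipole forbidden.

forbidden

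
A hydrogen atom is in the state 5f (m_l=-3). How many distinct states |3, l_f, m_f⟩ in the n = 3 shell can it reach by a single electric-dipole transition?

E1 requires Δl = ±1, so l_f ∈ {2, 4}; with 0 ≤ l_f ≤ n_f−1 = 2, the allowed l_f values are {2}.
For l_f = 2: m_f ∈ {m_i−1, m_i, m_i+1} ∩ [−2, 2] = {-2} → 1 state.
Total: 1.

1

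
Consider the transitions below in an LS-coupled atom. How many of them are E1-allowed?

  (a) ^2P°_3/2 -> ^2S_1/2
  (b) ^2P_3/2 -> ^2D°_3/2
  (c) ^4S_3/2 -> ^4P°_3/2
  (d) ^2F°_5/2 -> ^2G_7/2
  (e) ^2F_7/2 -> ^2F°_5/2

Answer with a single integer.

5

(a) allowed
(b) allowed
(c) allowed
(d) allowed
(e) allowed
Total allowed: 5 of 5.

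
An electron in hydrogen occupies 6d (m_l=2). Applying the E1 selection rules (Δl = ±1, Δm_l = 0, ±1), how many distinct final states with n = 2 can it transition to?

1

E1 requires Δl = ±1, so l_f ∈ {1, 3}; with 0 ≤ l_f ≤ n_f−1 = 1, the allowed l_f values are {1}.
For l_f = 1: m_f ∈ {m_i−1, m_i, m_i+1} ∩ [−1, 1] = {1} → 1 state.
Total: 1.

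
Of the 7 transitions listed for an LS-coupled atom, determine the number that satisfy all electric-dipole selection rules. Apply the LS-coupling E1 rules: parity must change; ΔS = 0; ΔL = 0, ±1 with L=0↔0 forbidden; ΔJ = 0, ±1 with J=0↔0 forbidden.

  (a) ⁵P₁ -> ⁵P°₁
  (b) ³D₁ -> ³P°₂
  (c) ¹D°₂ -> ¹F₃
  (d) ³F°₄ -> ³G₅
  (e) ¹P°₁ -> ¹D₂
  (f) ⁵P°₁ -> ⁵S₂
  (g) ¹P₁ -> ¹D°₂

7

(a) allowed
(b) allowed
(c) allowed
(d) allowed
(e) allowed
(f) allowed
(g) allowed
Total allowed: 7 of 7.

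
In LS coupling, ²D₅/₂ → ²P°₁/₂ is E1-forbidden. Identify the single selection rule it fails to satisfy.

the ΔJ = 0, ±1 rule

Reading off the term symbols: S 1/2→1/2, L 2→1, J 5/2→1/2, parity even→odd.
ΔS = 0: S: 1/2 → 1/2 — passes.
Parity must change: even → odd — passes.
ΔJ = 0, ±1 (not J=0↔0): J: 5/2 → 1/2, ΔJ = -2 — fails.
ΔL = 0, ±1 (not L=0↔0): L: 2 → 1, ΔL = -1 — passes.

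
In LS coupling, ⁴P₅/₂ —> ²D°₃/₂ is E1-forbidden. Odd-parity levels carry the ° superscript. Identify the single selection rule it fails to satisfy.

Parity must change: even → odd — ✓.
ΔS = 0: S: 3/2 → 1/2 — ✗.
ΔL = 0, ±1 (not L=0↔0): L: 1 → 2, ΔL = +1 — ✓.
ΔJ = 0, ±1 (not J=0↔0): J: 5/2 → 3/2, ΔJ = -1 — ✓.

the ΔS = 0 rule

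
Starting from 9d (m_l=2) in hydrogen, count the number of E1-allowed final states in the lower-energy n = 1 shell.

E1 requires l_f ∈ {1, 3}, but neither lies in [0, 0], so no final state is reachable.
Total: 0.

0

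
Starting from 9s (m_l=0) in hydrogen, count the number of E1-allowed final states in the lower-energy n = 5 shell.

E1 requires Δl = ±1, so l_f ∈ {-1, 1}; with 0 ≤ l_f ≤ n_f−1 = 4, the allowed l_f values are {1}.
For l_f = 1: m_f ∈ {m_i−1, m_i, m_i+1} ∩ [−1, 1] = {-1, 0, 1} → 3 states.
Total: 3.

3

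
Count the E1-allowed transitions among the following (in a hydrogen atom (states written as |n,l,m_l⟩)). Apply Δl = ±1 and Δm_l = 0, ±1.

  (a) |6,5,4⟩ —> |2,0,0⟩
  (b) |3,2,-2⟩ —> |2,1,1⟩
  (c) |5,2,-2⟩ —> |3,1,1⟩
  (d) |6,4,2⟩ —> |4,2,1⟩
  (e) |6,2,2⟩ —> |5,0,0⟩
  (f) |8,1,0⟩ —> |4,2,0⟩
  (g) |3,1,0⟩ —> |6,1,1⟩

1

(a) forbidden — Δl = -5 (E1 requires Δl = ±1); Δm_l = -4 (E1 requires Δm_l = 0, ±1)
(b) forbidden — Δm_l = +3 (E1 requires Δm_l = 0, ±1)
(c) forbidden — Δm_l = +3 (E1 requires Δm_l = 0, ±1)
(d) forbidden — Δl = -2 (E1 requires Δl = ±1)
(e) forbidden — Δl = -2 (E1 requires Δl = ±1); Δm_l = -2 (E1 requires Δm_l = 0, ±1)
(f) allowed
(g) forbidden — Δl = +0 (E1 requires Δl = ±1)
Total allowed: 1 of 7.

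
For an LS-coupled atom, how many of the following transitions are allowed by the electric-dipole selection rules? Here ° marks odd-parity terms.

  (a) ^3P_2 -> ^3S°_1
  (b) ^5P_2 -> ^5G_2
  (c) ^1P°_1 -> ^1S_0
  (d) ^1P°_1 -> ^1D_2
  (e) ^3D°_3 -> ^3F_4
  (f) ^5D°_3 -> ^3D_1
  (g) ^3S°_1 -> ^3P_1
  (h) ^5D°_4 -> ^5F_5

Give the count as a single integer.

(a) allowed
(b) forbidden (parity, ΔL fail)
(c) allowed
(d) allowed
(e) allowed
(f) forbidden (ΔS, ΔJ fail)
(g) allowed
(h) allowed
Total allowed: 6 of 8.

6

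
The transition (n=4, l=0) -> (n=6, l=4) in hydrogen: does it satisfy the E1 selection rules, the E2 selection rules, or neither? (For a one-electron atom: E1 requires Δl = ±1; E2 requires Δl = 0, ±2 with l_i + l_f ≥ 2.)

Δl = 4 − 0 = +4; l_i + l_f = 4.
E1 (Δl = ±1): not satisfied.
E2 (Δl = 0,±2, l_i+l_f ≥ 2): not satisfied.

neither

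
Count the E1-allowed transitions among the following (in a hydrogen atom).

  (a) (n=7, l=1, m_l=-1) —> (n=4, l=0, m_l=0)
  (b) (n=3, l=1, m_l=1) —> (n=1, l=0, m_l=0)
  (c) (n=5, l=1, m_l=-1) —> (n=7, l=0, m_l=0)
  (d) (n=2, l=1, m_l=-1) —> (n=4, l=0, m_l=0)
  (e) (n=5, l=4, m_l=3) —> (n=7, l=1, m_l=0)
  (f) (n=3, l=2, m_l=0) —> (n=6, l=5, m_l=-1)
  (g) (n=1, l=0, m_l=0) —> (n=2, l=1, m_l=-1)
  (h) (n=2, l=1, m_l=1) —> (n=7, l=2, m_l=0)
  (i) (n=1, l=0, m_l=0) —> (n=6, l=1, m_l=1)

7

(a) allowed
(b) allowed
(c) allowed
(d) allowed
(e) forbidden — Δl = -3 (E1 requires Δl = ±1); Δm_l = -3 (E1 requires Δm_l = 0, ±1)
(f) forbidden — Δl = +3 (E1 requires Δl = ±1)
(g) allowed
(h) allowed
(i) allowed
Total allowed: 7 of 9.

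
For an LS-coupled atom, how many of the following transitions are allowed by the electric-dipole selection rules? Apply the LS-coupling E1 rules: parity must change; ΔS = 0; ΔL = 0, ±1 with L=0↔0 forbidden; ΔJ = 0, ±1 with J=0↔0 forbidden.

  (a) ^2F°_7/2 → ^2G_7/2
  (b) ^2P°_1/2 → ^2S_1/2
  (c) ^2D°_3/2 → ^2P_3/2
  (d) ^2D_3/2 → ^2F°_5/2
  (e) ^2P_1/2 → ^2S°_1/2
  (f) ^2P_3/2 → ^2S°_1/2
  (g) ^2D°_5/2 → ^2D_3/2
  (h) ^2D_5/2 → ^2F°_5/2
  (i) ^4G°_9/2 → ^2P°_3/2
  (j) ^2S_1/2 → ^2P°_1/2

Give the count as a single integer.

(a) allowed
(b) allowed
(c) allowed
(d) allowed
(e) allowed
(f) allowed
(g) allowed
(h) allowed
(i) forbidden (parity, ΔS, ΔL, ΔJ fail)
(j) allowed
Total allowed: 9 of 10.

9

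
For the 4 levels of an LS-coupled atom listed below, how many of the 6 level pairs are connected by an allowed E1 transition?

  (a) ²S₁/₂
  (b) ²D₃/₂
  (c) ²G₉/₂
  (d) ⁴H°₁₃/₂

0

(a)–(b): forbidden (parity, ΔL).
(a)–(c): forbidden (parity, ΔL, ΔJ).
(a)–(d): forbidden (ΔS, ΔL, ΔJ).
(b)–(c): forbidden (parity, ΔL, ΔJ).
(b)–(d): forbidden (ΔS, ΔL, ΔJ).
(c)–(d): forbidden (ΔS, ΔJ).
Allowed pairs: 0 of 6.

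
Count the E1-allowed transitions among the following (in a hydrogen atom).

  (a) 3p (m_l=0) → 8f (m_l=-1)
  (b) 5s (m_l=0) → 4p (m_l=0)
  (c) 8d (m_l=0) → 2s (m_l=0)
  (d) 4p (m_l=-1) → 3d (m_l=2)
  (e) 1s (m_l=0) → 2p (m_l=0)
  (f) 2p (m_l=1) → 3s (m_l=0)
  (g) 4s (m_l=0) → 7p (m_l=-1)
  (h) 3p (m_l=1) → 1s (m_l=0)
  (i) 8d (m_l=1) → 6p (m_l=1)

6

(a) forbidden — Δl = +2 (E1 requires Δl = ±1)
(b) allowed
(c) forbidden — Δl = -2 (E1 requires Δl = ±1)
(d) forbidden — Δm_l = +3 (E1 requires Δm_l = 0, ±1)
(e) allowed
(f) allowed
(g) allowed
(h) allowed
(i) allowed
Total allowed: 6 of 9.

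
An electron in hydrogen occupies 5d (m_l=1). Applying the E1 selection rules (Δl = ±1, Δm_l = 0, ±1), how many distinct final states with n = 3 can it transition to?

E1 requires Δl = ±1, so l_f ∈ {1, 3}; with 0 ≤ l_f ≤ n_f−1 = 2, the allowed l_f values are {1}.
For l_f = 1: m_f ∈ {m_i−1, m_i, m_i+1} ∩ [−1, 1] = {0, 1} → 2 states.
Total: 2.

2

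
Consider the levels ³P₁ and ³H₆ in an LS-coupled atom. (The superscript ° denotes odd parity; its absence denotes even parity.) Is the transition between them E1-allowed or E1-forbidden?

Initial level: S=1, L=1, J=1, parity even. Final level: S=1, L=5, J=6, parity even.
Parity must change: even → even — ✗.
ΔS = 0: S: 1 → 1 — ✓.
ΔL = 0, ±1 (not L=0↔0): L: 1 → 5, ΔL = +4 — ✗.
ΔJ = 0, ±1 (not J=0↔0): J: 1 → 6, ΔJ = +5 — ✗.
Rule(s) violated: parity, ΔL, ΔJ.

forbidden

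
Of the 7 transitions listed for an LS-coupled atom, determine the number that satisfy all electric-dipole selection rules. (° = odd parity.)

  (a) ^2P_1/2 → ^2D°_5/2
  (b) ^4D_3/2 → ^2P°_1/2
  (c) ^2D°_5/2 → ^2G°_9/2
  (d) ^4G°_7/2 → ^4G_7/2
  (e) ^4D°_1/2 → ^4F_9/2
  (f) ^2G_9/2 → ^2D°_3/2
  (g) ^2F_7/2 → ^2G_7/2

(a) forbidden (ΔJ fails)
(b) forbidden (ΔS fails)
(c) forbidden (parity, ΔL, ΔJ fail)
(d) allowed
(e) forbidden (ΔJ fails)
(f) forbidden (ΔL, ΔJ fail)
(g) forbidden (parity fails)
Total allowed: 1 of 7.

1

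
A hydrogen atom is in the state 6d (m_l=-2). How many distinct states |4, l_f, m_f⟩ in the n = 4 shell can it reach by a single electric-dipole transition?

E1 requires Δl = ±1, so l_f ∈ {1, 3}; with 0 ≤ l_f ≤ n_f−1 = 3, the allowed l_f values are {1, 3}.
For l_f = 1: m_f ∈ {m_i−1, m_i, m_i+1} ∩ [−1, 1] = {-1} → 1 state.
For l_f = 3: m_f ∈ {m_i−1, m_i, m_i+1} ∩ [−3, 3] = {-3, -2, -1} → 3 states.
Total: 4.

4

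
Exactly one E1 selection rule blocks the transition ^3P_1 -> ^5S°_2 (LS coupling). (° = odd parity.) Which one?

the ΔS = 0 rule

Parity must change: even → odd — ok.
ΔS = 0: S: 1 → 2 — fails.
ΔL = 0, ±1 (not L=0↔0): L: 1 → 0, ΔL = -1 — ok.
ΔJ = 0, ±1 (not J=0↔0): J: 1 → 2, ΔJ = +1 — ok.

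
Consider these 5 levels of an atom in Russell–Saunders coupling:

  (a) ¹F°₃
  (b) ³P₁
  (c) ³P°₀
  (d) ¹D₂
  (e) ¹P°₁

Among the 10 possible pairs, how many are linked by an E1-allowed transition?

(a)–(b): forbidden (ΔS, ΔL, ΔJ).
(a)–(c): forbidden (parity, ΔS, ΔL, ΔJ).
(a)–(d): allowed.
(a)–(e): forbidden (parity, ΔL, ΔJ).
(b)–(c): allowed.
(b)–(d): forbidden (parity, ΔS).
(b)–(e): forbidden (ΔS).
(c)–(d): forbidden (ΔS, ΔJ).
(c)–(e): forbidden (parity, ΔS).
(d)–(e): allowed.
Allowed pairs: 3 of 10.

3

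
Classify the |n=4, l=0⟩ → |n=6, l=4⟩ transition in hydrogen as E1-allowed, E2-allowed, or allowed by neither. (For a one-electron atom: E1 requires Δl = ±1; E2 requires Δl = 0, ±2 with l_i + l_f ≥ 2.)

Δl = 4 − 0 = +4; l_i + l_f = 4.
E1 (Δl = ±1): not satisfied.
E2 (Δl = 0,±2, l_i+l_f ≥ 2): not satisfied.

neither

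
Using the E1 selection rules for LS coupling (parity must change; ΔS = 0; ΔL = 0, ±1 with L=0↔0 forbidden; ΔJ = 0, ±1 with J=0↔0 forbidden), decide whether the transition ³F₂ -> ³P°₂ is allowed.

forbidden

Initial level: S=1, L=3, J=2, parity even. Final level: S=1, L=1, J=2, parity odd.
Parity must change: even → odd — satisfied.
ΔS = 0: S: 1 → 1 — satisfied.
ΔL = 0, ±1 (not L=0↔0): L: 3 → 1, ΔL = -2 — violated.
ΔJ = 0, ±1 (not J=0↔0): J: 2 → 2, ΔJ = +0 — satisfied.
Rule(s) violated: ΔL.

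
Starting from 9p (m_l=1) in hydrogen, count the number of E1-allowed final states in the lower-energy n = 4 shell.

4

E1 requires Δl = ±1, so l_f ∈ {0, 2}; with 0 ≤ l_f ≤ n_f−1 = 3, the allowed l_f values are {0, 2}.
For l_f = 0: m_f ∈ {m_i−1, m_i, m_i+1} ∩ [−0, 0] = {0} → 1 state.
For l_f = 2: m_f ∈ {m_i−1, m_i, m_i+1} ∩ [−2, 2] = {0, 1, 2} → 3 states.
Total: 4.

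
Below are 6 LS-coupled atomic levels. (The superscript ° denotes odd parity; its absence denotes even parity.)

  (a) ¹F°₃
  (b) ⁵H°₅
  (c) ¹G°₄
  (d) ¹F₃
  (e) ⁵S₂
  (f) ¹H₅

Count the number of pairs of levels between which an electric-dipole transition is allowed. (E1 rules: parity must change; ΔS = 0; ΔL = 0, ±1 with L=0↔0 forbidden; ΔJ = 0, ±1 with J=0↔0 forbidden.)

3

(a)–(b): forbidden (parity, ΔS, ΔL, ΔJ).
(a)–(c): forbidden (parity).
(a)–(d): allowed.
(a)–(e): forbidden (ΔS, ΔL).
(a)–(f): forbidden (ΔL, ΔJ).
(b)–(c): forbidden (parity, ΔS).
(b)–(d): forbidden (ΔS, ΔL, ΔJ).
(b)–(e): forbidden (ΔL, ΔJ).
(b)–(f): forbidden (ΔS).
(c)–(d): allowed.
(c)–(e): forbidden (ΔS, ΔL, ΔJ).
(c)–(f): allowed.
(d)–(e): forbidden (parity, ΔS, ΔL).
(d)–(f): forbidden (parity, ΔL, ΔJ).
(e)–(f): forbidden (parity, ΔS, ΔL, ΔJ).
Allowed pairs: 3 of 15.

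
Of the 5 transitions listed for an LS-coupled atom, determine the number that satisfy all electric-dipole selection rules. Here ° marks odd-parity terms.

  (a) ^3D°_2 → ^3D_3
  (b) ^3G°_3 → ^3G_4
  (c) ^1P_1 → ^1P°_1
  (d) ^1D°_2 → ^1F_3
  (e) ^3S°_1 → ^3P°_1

4

(a) allowed
(b) allowed
(c) allowed
(d) allowed
(e) forbidden (parity fails)
Total allowed: 4 of 5.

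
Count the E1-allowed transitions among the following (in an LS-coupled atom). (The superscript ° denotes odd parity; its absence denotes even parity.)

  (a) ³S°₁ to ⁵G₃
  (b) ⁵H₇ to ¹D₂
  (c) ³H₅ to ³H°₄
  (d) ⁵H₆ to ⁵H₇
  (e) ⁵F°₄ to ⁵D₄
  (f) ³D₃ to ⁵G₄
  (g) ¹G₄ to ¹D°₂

2

(a) forbidden (ΔS, ΔL, ΔJ fail)
(b) forbidden (parity, ΔS, ΔL, ΔJ fail)
(c) allowed
(d) forbidden (parity fails)
(e) allowed
(f) forbidden (parity, ΔS, ΔL fail)
(g) forbidden (ΔL, ΔJ fail)
Total allowed: 2 of 7.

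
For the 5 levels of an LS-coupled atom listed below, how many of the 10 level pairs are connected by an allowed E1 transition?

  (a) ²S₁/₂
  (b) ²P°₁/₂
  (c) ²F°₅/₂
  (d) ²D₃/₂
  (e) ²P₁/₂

(a)–(b): allowed.
(a)–(c): forbidden (ΔL, ΔJ).
(a)–(d): forbidden (parity, ΔL).
(a)–(e): forbidden (parity).
(b)–(c): forbidden (parity, ΔL, ΔJ).
(b)–(d): allowed.
(b)–(e): allowed.
(c)–(d): allowed.
(c)–(e): forbidden (ΔL, ΔJ).
(d)–(e): forbidden (parity).
Allowed pairs: 4 of 10.

4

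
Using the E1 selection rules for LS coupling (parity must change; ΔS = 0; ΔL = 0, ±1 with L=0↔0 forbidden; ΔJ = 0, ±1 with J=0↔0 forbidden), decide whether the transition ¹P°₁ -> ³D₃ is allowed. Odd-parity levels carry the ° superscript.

Reading off the term symbols: S 0→1, L 1→2, J 1→3, parity odd→even.
Parity must change: odd → even — ok.
ΔS = 0: S: 0 → 1 — fails.
ΔL = 0, ±1 (not L=0↔0): L: 1 → 2, ΔL = +1 — ok.
ΔJ = 0, ±1 (not J=0↔0): J: 1 → 3, ΔJ = +2 — fails.
Rule(s) violated: ΔS, ΔJ.

forbidden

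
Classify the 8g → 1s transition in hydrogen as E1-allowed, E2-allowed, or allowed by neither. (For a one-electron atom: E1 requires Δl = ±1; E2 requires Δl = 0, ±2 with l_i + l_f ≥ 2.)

neither

Δl = 0 − 4 = -4; l_i + l_f = 4.
E1 (Δl = ±1): not satisfied.
E2 (Δl = 0,±2, l_i+l_f ≥ 2): not satisfied.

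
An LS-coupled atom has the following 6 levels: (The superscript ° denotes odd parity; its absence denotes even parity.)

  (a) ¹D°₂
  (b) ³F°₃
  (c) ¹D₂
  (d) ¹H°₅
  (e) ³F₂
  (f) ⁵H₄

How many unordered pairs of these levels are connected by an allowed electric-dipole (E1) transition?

2

(a)–(b): forbidden (parity, ΔS).
(a)–(c): allowed.
(a)–(d): forbidden (parity, ΔL, ΔJ).
(a)–(e): forbidden (ΔS).
(a)–(f): forbidden (ΔS, ΔL, ΔJ).
(b)–(c): forbidden (ΔS).
(b)–(d): forbidden (parity, ΔS, ΔL, ΔJ).
(b)–(e): allowed.
(b)–(f): forbidden (ΔS, ΔL).
(c)–(d): forbidden (ΔL, ΔJ).
(c)–(e): forbidden (parity, ΔS).
(c)–(f): forbidden (parity, ΔS, ΔL, ΔJ).
(d)–(e): forbidden (ΔS, ΔL, ΔJ).
(d)–(f): forbidden (ΔS).
(e)–(f): forbidden (parity, ΔS, ΔL, ΔJ).
Allowed pairs: 2 of 15.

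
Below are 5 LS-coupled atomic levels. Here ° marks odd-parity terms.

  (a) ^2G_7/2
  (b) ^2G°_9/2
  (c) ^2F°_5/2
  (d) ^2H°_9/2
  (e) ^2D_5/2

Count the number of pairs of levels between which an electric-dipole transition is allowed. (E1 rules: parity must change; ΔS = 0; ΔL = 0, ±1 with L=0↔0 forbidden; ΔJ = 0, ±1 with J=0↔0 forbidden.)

(a)–(b): allowed.
(a)–(c): allowed.
(a)–(d): allowed.
(a)–(e): forbidden (parity, ΔL).
(b)–(c): forbidden (parity, ΔJ).
(b)–(d): forbidden (parity).
(b)–(e): forbidden (ΔL, ΔJ).
(c)–(d): forbidden (parity, ΔL, ΔJ).
(c)–(e): allowed.
(d)–(e): forbidden (ΔL, ΔJ).
Allowed pairs: 4 of 10.

4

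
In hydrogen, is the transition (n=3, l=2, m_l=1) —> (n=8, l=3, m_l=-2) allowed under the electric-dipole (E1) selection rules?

Δl = 3 − 2 = +1; the E1 rule Δl = ±1 is passes.
m_l: 1 → -2 (Δm_l = -3). |Δm_l| ≤ 1 fails.
The transition is electric-dipole forbidden.

forbidden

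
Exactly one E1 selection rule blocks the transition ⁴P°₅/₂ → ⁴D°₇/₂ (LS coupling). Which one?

parity

Parity must change: odd → odd — violated.
ΔS = 0: S: 3/2 → 3/2 — satisfied.
ΔL = 0, ±1 (not L=0↔0): L: 1 → 2, ΔL = +1 — satisfied.
ΔJ = 0, ±1 (not J=0↔0): J: 5/2 → 7/2, ΔJ = +1 — satisfied.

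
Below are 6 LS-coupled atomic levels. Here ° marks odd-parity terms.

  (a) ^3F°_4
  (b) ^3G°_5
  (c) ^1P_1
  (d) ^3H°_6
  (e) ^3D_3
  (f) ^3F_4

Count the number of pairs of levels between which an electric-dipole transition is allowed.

3

(a)–(b): forbidden (parity).
(a)–(c): forbidden (ΔS, ΔL, ΔJ).
(a)–(d): forbidden (parity, ΔL, ΔJ).
(a)–(e): allowed.
(a)–(f): allowed.
(b)–(c): forbidden (ΔS, ΔL, ΔJ).
(b)–(d): forbidden (parity).
(b)–(e): forbidden (ΔL, ΔJ).
(b)–(f): allowed.
(c)–(d): forbidden (ΔS, ΔL, ΔJ).
(c)–(e): forbidden (parity, ΔS, ΔJ).
(c)–(f): forbidden (parity, ΔS, ΔL, ΔJ).
(d)–(e): forbidden (ΔL, ΔJ).
(d)–(f): forbidden (ΔL, ΔJ).
(e)–(f): forbidden (parity).
Allowed pairs: 3 of 15.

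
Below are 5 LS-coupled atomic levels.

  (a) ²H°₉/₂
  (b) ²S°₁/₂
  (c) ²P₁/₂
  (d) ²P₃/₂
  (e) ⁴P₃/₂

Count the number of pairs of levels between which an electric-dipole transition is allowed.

(a)–(b): forbidden (parity, ΔL, ΔJ).
(a)–(c): forbidden (ΔL, ΔJ).
(a)–(d): forbidden (ΔL, ΔJ).
(a)–(e): forbidden (ΔS, ΔL, ΔJ).
(b)–(c): allowed.
(b)–(d): allowed.
(b)–(e): forbidden (ΔS).
(c)–(d): forbidden (parity).
(c)–(e): forbidden (parity, ΔS).
(d)–(e): forbidden (parity, ΔS).
Allowed pairs: 2 of 10.

2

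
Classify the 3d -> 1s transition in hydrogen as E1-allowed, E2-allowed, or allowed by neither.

Δl = 0 − 2 = -2; l_i + l_f = 2.
E1 (Δl = ±1): not satisfied.
E2 (Δl = 0,±2, l_i+l_f ≥ 2): satisfied.

E2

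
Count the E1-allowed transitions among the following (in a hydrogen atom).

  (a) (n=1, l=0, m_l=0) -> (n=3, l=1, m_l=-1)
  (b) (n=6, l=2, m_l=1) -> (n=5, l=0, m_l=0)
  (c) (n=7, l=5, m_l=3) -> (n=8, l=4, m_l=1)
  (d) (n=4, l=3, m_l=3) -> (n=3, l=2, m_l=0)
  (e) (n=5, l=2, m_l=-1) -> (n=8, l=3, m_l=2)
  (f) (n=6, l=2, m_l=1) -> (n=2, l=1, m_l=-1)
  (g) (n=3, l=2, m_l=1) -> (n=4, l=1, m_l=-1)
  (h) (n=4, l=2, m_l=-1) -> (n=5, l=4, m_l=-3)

(a) allowed
(b) forbidden — Δl = -2 (E1 requires Δl = ±1)
(c) forbidden — Δm_l = -2 (E1 requires Δm_l = 0, ±1)
(d) forbidden — Δm_l = -3 (E1 requires Δm_l = 0, ±1)
(e) forbidden — Δm_l = +3 (E1 requires Δm_l = 0, ±1)
(f) forbidden — Δm_l = -2 (E1 requires Δm_l = 0, ±1)
(g) forbidden — Δm_l = -2 (E1 requires Δm_l = 0, ±1)
(h) forbidden — Δl = +2 (E1 requires Δl = ±1); Δm_l = -2 (E1 requires Δm_l = 0, ±1)
Total allowed: 1 of 8.

1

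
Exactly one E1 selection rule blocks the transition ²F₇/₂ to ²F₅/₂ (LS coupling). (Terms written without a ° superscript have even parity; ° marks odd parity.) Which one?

Reading off the term symbols: S 1/2→1/2, L 3→3, J 7/2→5/2, parity even→even.
Parity must change: even → even — ✗.
ΔS = 0: S: 1/2 → 1/2 — ✓.
ΔL = 0, ±1 (not L=0↔0): L: 3 → 3, ΔL = +0 — ✓.
ΔJ = 0, ±1 (not J=0↔0): J: 7/2 → 5/2, ΔJ = -1 — ✓.

parity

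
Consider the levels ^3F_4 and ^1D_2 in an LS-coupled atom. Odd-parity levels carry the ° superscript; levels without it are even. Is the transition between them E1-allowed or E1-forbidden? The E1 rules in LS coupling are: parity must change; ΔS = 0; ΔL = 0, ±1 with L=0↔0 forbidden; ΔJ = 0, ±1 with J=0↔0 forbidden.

forbidden

Reading off the term symbols: S 1→0, L 3→2, J 4→2, parity even→even.
ΔS = 0: S: 1 → 0 — violated.
ΔL = 0, ±1 (not L=0↔0): L: 3 → 2, ΔL = -1 — satisfied.
Parity must change: even → even — violated.
ΔJ = 0, ±1 (not J=0↔0): J: 4 → 2, ΔJ = -2 — violated.
Rule(s) violated: parity, ΔS, ΔJ.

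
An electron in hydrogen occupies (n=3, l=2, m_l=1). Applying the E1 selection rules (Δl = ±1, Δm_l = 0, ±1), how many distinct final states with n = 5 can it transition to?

E1 requires Δl = ±1, so l_f ∈ {1, 3}; with 0 ≤ l_f ≤ n_f−1 = 4, the allowed l_f values are {1, 3}.
For l_f = 1: m_f ∈ {m_i−1, m_i, m_i+1} ∩ [−1, 1] = {0, 1} → 2 states.
For l_f = 3: m_f ∈ {m_i−1, m_i, m_i+1} ∩ [−3, 3] = {0, 1, 2} → 3 states.
Total: 5.

5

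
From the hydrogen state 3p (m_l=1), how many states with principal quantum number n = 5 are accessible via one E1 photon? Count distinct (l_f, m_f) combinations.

4

E1 requires Δl = ±1, so l_f ∈ {0, 2}; with 0 ≤ l_f ≤ n_f−1 = 4, the allowed l_f values are {0, 2}.
For l_f = 0: m_f ∈ {m_i−1, m_i, m_i+1} ∩ [−0, 0] = {0} → 1 state.
For l_f = 2: m_f ∈ {m_i−1, m_i, m_i+1} ∩ [−2, 2] = {0, 1, 2} → 3 states.
Total: 4.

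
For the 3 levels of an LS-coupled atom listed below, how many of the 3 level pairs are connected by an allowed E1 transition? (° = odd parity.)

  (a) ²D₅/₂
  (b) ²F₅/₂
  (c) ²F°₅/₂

2

(a)–(b): forbidden (parity).
(a)–(c): allowed.
(b)–(c): allowed.
Allowed pairs: 2 of 3.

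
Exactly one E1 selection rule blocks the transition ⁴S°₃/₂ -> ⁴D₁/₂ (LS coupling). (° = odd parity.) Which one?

the ΔL = 0, ±1 rule

Initial level: S=3/2, L=0, J=3/2, parity odd. Final level: S=3/2, L=2, J=1/2, parity even.
ΔL = 0, ±1 (not L=0↔0): L: 0 → 2, ΔL = +2 — ✗.
ΔS = 0: S: 3/2 → 3/2 — ✓.
ΔJ = 0, ±1 (not J=0↔0): J: 3/2 → 1/2, ΔJ = -1 — ✓.
Parity must change: odd → even — ✓.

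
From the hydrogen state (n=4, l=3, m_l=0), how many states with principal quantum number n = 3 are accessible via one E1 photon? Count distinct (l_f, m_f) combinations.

E1 requires Δl = ±1, so l_f ∈ {2, 4}; with 0 ≤ l_f ≤ n_f−1 = 2, the allowed l_f values are {2}.
For l_f = 2: m_f ∈ {m_i−1, m_i, m_i+1} ∩ [−2, 2] = {-1, 0, 1} → 3 states.
Total: 3.

3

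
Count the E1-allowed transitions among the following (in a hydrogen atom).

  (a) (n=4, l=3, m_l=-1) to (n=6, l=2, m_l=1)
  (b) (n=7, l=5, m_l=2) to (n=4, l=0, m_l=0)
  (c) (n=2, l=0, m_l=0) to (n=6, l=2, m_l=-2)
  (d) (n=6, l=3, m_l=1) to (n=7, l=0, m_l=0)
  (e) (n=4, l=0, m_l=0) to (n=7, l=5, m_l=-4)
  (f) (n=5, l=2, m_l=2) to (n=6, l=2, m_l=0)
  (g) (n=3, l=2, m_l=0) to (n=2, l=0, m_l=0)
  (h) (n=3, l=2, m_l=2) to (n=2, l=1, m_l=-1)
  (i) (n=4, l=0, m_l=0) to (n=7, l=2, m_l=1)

0

(a) forbidden — Δm_l = +2 (E1 requires Δm_l = 0, ±1)
(b) forbidden — Δl = -5 (E1 requires Δl = ±1); Δm_l = -2 (E1 requires Δm_l = 0, ±1)
(c) forbidden — Δl = +2 (E1 requires Δl = ±1); Δm_l = -2 (E1 requires Δm_l = 0, ±1)
(d) forbidden — Δl = -3 (E1 requires Δl = ±1)
(e) forbidden — Δl = +5 (E1 requires Δl = ±1); Δm_l = -4 (E1 requires Δm_l = 0, ±1)
(f) forbidden — Δl = +0 (E1 requires Δl = ±1); Δm_l = -2 (E1 requires Δm_l = 0, ±1)
(g) forbidden — Δl = -2 (E1 requires Δl = ±1)
(h) forbidden — Δm_l = -3 (E1 requires Δm_l = 0, ±1)
(i) forbidden — Δl = +2 (E1 requires Δl = ±1)
Total allowed: 0 of 9.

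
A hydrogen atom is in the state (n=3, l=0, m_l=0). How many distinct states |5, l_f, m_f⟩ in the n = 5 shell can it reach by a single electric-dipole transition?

E1 requires Δl = ±1, so l_f ∈ {-1, 1}; with 0 ≤ l_f ≤ n_f−1 = 4, the allowed l_f values are {1}.
For l_f = 1: m_f ∈ {m_i−1, m_i, m_i+1} ∩ [−1, 1] = {-1, 0, 1} → 3 states.
Total: 3.

3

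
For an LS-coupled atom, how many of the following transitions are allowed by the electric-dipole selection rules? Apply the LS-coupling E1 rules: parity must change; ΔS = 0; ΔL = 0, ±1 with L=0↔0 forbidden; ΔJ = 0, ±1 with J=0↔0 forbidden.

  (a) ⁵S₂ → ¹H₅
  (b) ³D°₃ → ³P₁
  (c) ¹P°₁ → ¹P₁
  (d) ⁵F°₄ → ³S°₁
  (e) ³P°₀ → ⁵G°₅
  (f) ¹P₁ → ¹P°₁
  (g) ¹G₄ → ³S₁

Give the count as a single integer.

(a) forbidden (parity, ΔS, ΔL, ΔJ fail)
(b) forbidden (ΔJ fails)
(c) allowed
(d) forbidden (parity, ΔS, ΔL, ΔJ fail)
(e) forbidden (parity, ΔS, ΔL, ΔJ fail)
(f) allowed
(g) forbidden (parity, ΔS, ΔL, ΔJ fail)
Total allowed: 2 of 7.

2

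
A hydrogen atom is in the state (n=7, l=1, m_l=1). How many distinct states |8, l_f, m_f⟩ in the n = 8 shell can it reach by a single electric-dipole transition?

4

E1 requires Δl = ±1, so l_f ∈ {0, 2}; with 0 ≤ l_f ≤ n_f−1 = 7, the allowed l_f values are {0, 2}.
For l_f = 0: m_f ∈ {m_i−1, m_i, m_i+1} ∩ [−0, 0] = {0} → 1 state.
For l_f = 2: m_f ∈ {m_i−1, m_i, m_i+1} ∩ [−2, 2] = {0, 1, 2} → 3 states.
Total: 4.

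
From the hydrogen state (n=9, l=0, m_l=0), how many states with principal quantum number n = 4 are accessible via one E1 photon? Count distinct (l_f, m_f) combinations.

3

E1 requires Δl = ±1, so l_f ∈ {-1, 1}; with 0 ≤ l_f ≤ n_f−1 = 3, the allowed l_f values are {1}.
For l_f = 1: m_f ∈ {m_i−1, m_i, m_i+1} ∩ [−1, 1] = {-1, 0, 1} → 3 states.
Total: 3.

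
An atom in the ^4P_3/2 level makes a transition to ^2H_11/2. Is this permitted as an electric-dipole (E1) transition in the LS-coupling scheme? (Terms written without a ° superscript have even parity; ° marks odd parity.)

Initial level: S=3/2, L=1, J=3/2, parity even. Final level: S=1/2, L=5, J=11/2, parity even.
Parity must change: even → even — ✗.
ΔS = 0: S: 3/2 → 1/2 — ✗.
ΔL = 0, ±1 (not L=0↔0): L: 1 → 5, ΔL = +4 — ✗.
ΔJ = 0, ±1 (not J=0↔0): J: 3/2 → 11/2, ΔJ = +4 — ✗.
Rule(s) violated: parity, ΔS, ΔL, ΔJ.

forbidden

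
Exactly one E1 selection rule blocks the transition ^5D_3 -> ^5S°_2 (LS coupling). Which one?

the ΔL = 0, ±1 rule

Initial level: S=2, L=2, J=3, parity even. Final level: S=2, L=0, J=2, parity odd.
ΔS = 0: S: 2 → 2 — ✓.
Parity must change: even → odd — ✓.
ΔL = 0, ±1 (not L=0↔0): L: 2 → 0, ΔL = -2 — ✗.
ΔJ = 0, ±1 (not J=0↔0): J: 3 → 2, ΔJ = -1 — ✓.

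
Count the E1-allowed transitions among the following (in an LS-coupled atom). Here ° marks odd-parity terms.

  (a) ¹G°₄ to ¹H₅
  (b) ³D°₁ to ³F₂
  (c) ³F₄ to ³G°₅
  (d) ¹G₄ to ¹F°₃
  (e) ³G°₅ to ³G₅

5

(a) allowed
(b) allowed
(c) allowed
(d) allowed
(e) allowed
Total allowed: 5 of 5.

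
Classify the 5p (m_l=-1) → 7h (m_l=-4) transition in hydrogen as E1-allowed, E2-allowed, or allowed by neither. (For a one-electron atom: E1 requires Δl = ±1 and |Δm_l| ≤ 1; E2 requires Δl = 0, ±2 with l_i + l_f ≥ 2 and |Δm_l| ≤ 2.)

neither

Δl = 5 − 1 = +4; l_i + l_f = 6.
Δm_l = -3.
E1 (Δl = ±1, |Δm_l| ≤ 1): not satisfied.
E2 (Δl = 0,±2, l_i+l_f ≥ 2, |Δm_l| ≤ 2): not satisfied.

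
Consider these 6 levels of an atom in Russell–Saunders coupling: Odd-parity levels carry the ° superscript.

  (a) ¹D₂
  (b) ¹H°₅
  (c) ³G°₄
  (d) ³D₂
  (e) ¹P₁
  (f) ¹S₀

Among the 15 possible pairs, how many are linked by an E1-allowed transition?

0

(a)–(b): forbidden (ΔL, ΔJ).
(a)–(c): forbidden (ΔS, ΔL, ΔJ).
(a)–(d): forbidden (parity, ΔS).
(a)–(e): forbidden (parity).
(a)–(f): forbidden (parity, ΔL, ΔJ).
(b)–(c): forbidden (parity, ΔS).
(b)–(d): forbidden (ΔS, ΔL, ΔJ).
(b)–(e): forbidden (ΔL, ΔJ).
(b)–(f): forbidden (ΔL, ΔJ).
(c)–(d): forbidden (ΔL, ΔJ).
(c)–(e): forbidden (ΔS, ΔL, ΔJ).
(c)–(f): forbidden (ΔS, ΔL, ΔJ).
(d)–(e): forbidden (parity, ΔS).
(d)–(f): forbidden (parity, ΔS, ΔL, ΔJ).
(e)–(f): forbidden (parity).
Allowed pairs: 0 of 15.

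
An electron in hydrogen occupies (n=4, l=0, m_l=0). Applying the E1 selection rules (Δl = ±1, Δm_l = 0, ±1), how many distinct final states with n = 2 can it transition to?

E1 requires Δl = ±1, so l_f ∈ {-1, 1}; with 0 ≤ l_f ≤ n_f−1 = 1, the allowed l_f values are {1}.
For l_f = 1: m_f ∈ {m_i−1, m_i, m_i+1} ∩ [−1, 1] = {-1, 0, 1} → 3 states.
Total: 3.

3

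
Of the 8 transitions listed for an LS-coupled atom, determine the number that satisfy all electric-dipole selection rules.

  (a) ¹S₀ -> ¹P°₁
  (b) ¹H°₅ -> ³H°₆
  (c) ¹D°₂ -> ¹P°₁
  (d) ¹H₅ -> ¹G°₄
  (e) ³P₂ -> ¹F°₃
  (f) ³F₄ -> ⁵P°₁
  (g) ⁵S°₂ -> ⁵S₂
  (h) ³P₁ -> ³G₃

(a) allowed
(b) forbidden (parity, ΔS fail)
(c) forbidden (parity fails)
(d) allowed
(e) forbidden (ΔS, ΔL fail)
(f) forbidden (ΔS, ΔL, ΔJ fail)
(g) forbidden (ΔL fails)
(h) forbidden (parity, ΔL, ΔJ fail)
Total allowed: 2 of 8.

2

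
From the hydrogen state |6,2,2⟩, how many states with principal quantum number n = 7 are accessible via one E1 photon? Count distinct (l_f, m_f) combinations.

4

E1 requires Δl = ±1, so l_f ∈ {1, 3}; with 0 ≤ l_f ≤ n_f−1 = 6, the allowed l_f values are {1, 3}.
For l_f = 1: m_f ∈ {m_i−1, m_i, m_i+1} ∩ [−1, 1] = {1} → 1 state.
For l_f = 3: m_f ∈ {m_i−1, m_i, m_i+1} ∩ [−3, 3] = {1, 2, 3} → 3 states.
Total: 4.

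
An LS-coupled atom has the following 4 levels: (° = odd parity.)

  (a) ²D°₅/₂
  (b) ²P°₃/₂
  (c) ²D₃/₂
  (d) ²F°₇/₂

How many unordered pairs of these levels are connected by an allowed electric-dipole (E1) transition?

2

(a)–(b): forbidden (parity).
(a)–(c): allowed.
(a)–(d): forbidden (parity).
(b)–(c): allowed.
(b)–(d): forbidden (parity, ΔL, ΔJ).
(c)–(d): forbidden (ΔJ).
Allowed pairs: 2 of 6.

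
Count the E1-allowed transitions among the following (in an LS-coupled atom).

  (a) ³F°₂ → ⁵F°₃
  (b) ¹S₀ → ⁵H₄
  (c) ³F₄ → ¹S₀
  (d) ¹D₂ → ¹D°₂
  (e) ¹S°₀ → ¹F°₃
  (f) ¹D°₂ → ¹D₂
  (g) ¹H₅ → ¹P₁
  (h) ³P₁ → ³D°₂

(a) forbidden (parity, ΔS fail)
(b) forbidden (parity, ΔS, ΔL, ΔJ fail)
(c) forbidden (parity, ΔS, ΔL, ΔJ fail)
(d) allowed
(e) forbidden (parity, ΔL, ΔJ fail)
(f) allowed
(g) forbidden (parity, ΔL, ΔJ fail)
(h) allowed
Total allowed: 3 of 8.

3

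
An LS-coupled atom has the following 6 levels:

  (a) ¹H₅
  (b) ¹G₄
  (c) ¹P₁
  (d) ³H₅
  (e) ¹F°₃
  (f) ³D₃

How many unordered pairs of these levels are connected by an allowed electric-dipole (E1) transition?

(a)–(b): forbidden (parity).
(a)–(c): forbidden (parity, ΔL, ΔJ).
(a)–(d): forbidden (parity, ΔS).
(a)–(e): forbidden (ΔL, ΔJ).
(a)–(f): forbidden (parity, ΔS, ΔL, ΔJ).
(b)–(c): forbidden (parity, ΔL, ΔJ).
(b)–(d): forbidden (parity, ΔS).
(b)–(e): allowed.
(b)–(f): forbidden (parity, ΔS, ΔL).
(c)–(d): forbidden (parity, ΔS, ΔL, ΔJ).
(c)–(e): forbidden (ΔL, ΔJ).
(c)–(f): forbidden (parity, ΔS, ΔJ).
(d)–(e): forbidden (ΔS, ΔL, ΔJ).
(d)–(f): forbidden (parity, ΔL, ΔJ).
(e)–(f): forbidden (ΔS).
Allowed pairs: 1 of 15.

1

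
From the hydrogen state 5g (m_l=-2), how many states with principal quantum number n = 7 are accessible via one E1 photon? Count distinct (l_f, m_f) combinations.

6

E1 requires Δl = ±1, so l_f ∈ {3, 5}; with 0 ≤ l_f ≤ n_f−1 = 6, the allowed l_f values are {3, 5}.
For l_f = 3: m_f ∈ {m_i−1, m_i, m_i+1} ∩ [−3, 3] = {-3, -2, -1} → 3 states.
For l_f = 5: m_f ∈ {m_i−1, m_i, m_i+1} ∩ [−5, 5] = {-3, -2, -1} → 3 states.
Total: 6.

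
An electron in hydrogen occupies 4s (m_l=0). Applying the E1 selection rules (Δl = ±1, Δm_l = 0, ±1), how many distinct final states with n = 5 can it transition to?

E1 requires Δl = ±1, so l_f ∈ {-1, 1}; with 0 ≤ l_f ≤ n_f−1 = 4, the allowed l_f values are {1}.
For l_f = 1: m_f ∈ {m_i−1, m_i, m_i+1} ∩ [−1, 1] = {-1, 0, 1} → 3 states.
Total: 3.

3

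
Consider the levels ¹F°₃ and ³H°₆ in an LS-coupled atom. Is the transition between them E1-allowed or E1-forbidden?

forbidden

ΔL = 0, ±1 (not L=0↔0): L: 3 → 5, ΔL = +2 — violated.
Parity must change: odd → odd — violated.
ΔJ = 0, ±1 (not J=0↔0): J: 3 → 6, ΔJ = +3 — violated.
ΔS = 0: S: 0 → 1 — violated.
Rule(s) violated: parity, ΔS, ΔL, ΔJ.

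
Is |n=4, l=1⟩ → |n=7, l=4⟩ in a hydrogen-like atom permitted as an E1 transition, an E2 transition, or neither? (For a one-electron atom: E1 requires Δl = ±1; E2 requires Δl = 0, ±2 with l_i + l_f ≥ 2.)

neither

Δl = 4 − 1 = +3; l_i + l_f = 5.
E1 (Δl = ±1): not satisfied.
E2 (Δl = 0,±2, l_i+l_f ≥ 2): not satisfied.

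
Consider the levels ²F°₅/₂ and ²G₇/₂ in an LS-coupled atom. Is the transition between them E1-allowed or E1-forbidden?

Initial level: S=1/2, L=3, J=5/2, parity odd. Final level: S=1/2, L=4, J=7/2, parity even.
ΔS = 0: S: 1/2 → 1/2 — passes.
Parity must change: odd → even — passes.
ΔL = 0, ±1 (not L=0↔0): L: 3 → 4, ΔL = +1 — passes.
ΔJ = 0, ±1 (not J=0↔0): J: 5/2 → 7/2, ΔJ = +1 — passes.
All four E1 rules are satisfied.

allowed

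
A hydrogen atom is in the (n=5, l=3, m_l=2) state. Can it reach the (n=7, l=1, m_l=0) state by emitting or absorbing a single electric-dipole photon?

forbidden

Δl = 1 − 3 = -2; the E1 rule Δl = ±1 is violated.
Δm_l = 0 − (2) = -2. E1 requires Δm_l = 0, ±1: violated.
The transition is electric-dipole forbidden.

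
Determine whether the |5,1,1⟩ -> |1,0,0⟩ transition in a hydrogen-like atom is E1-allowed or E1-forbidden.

Initial l = 1, final l = 0, so Δl = -1. E1 requires Δl = ±1: ok.
Δm_l = 0 − (1) = -1. E1 requires Δm_l = 0, ±1: ok.
All E1 selection rules are satisfied.

allowed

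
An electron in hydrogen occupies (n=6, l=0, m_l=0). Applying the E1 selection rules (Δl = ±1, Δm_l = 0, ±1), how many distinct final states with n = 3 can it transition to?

3

E1 requires Δl = ±1, so l_f ∈ {-1, 1}; with 0 ≤ l_f ≤ n_f−1 = 2, the allowed l_f values are {1}.
For l_f = 1: m_f ∈ {m_i−1, m_i, m_i+1} ∩ [−1, 1] = {-1, 0, 1} → 3 states.
Total: 3.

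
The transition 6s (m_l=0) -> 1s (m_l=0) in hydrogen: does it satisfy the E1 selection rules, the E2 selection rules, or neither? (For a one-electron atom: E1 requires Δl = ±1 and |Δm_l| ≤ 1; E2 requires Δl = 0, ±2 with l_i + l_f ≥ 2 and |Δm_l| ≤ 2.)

neither

Δl = 0 − 0 = +0; l_i + l_f = 0.
Δm_l = +0.
E1 (Δl = ±1, |Δm_l| ≤ 1): not satisfied.
E2 (Δl = 0,±2, l_i+l_f ≥ 2, |Δm_l| ≤ 2): not satisfied.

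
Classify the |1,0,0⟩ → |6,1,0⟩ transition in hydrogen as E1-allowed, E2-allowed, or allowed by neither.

Δl = 1 − 0 = +1; l_i + l_f = 1.
Δm_l = +0.
E1 (Δl = ±1, |Δm_l| ≤ 1): satisfied.
E2 (Δl = 0,±2, l_i+l_f ≥ 2, |Δm_l| ≤ 2): not satisfied.

E1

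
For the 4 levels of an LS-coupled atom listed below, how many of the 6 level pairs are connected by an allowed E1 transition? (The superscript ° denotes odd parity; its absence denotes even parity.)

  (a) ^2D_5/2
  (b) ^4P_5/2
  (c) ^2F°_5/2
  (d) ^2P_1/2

1

(a)–(b): forbidden (parity, ΔS).
(a)–(c): allowed.
(a)–(d): forbidden (parity, ΔJ).
(b)–(c): forbidden (ΔS, ΔL).
(b)–(d): forbidden (parity, ΔS, ΔJ).
(c)–(d): forbidden (ΔL, ΔJ).
Allowed pairs: 1 of 6.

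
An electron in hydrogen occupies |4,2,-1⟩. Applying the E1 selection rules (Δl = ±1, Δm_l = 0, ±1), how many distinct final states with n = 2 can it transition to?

E1 requires Δl = ±1, so l_f ∈ {1, 3}; with 0 ≤ l_f ≤ n_f−1 = 1, the allowed l_f values are {1}.
For l_f = 1: m_f ∈ {m_i−1, m_i, m_i+1} ∩ [−1, 1] = {-1, 0} → 2 states.
Total: 2.

2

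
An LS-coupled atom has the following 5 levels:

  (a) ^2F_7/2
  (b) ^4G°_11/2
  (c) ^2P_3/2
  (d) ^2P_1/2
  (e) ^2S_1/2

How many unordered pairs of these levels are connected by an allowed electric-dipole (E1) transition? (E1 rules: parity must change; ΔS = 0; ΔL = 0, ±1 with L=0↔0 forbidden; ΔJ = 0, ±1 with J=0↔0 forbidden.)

(a)–(b): forbidden (ΔS, ΔJ).
(a)–(c): forbidden (parity, ΔL, ΔJ).
(a)–(d): forbidden (parity, ΔL, ΔJ).
(a)–(e): forbidden (parity, ΔL, ΔJ).
(b)–(c): forbidden (ΔS, ΔL, ΔJ).
(b)–(d): forbidden (ΔS, ΔL, ΔJ).
(b)–(e): forbidden (ΔS, ΔL, ΔJ).
(c)–(d): forbidden (parity).
(c)–(e): forbidden (parity).
(d)–(e): forbidden (parity).
Allowed pairs: 0 of 10.

0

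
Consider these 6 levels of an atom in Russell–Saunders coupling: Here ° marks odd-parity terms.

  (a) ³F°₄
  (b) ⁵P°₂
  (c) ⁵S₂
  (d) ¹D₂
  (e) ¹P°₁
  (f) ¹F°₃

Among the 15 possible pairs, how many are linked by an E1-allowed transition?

3

(a)–(b): forbidden (parity, ΔS, ΔL, ΔJ).
(a)–(c): forbidden (ΔS, ΔL, ΔJ).
(a)–(d): forbidden (ΔS, ΔJ).
(a)–(e): forbidden (parity, ΔS, ΔL, ΔJ).
(a)–(f): forbidden (parity, ΔS).
(b)–(c): allowed.
(b)–(d): forbidden (ΔS).
(b)–(e): forbidden (parity, ΔS).
(b)–(f): forbidden (parity, ΔS, ΔL).
(c)–(d): forbidden (parity, ΔS, ΔL).
(c)–(e): forbidden (ΔS).
(c)–(f): forbidden (ΔS, ΔL).
(d)–(e): allowed.
(d)–(f): allowed.
(e)–(f): forbidden (parity, ΔL, ΔJ).
Allowed pairs: 3 of 15.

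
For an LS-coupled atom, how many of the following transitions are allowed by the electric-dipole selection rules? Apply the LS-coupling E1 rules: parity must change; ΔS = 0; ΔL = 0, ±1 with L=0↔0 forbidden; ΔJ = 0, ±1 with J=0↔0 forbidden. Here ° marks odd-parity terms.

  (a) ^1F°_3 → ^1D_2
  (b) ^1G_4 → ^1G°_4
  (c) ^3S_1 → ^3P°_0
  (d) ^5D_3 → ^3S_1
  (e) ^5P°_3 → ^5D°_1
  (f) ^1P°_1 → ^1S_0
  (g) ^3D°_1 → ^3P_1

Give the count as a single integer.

5

(a) allowed
(b) allowed
(c) allowed
(d) forbidden (parity, ΔS, ΔL, ΔJ fail)
(e) forbidden (parity, ΔJ fail)
(f) allowed
(g) allowed
Total allowed: 5 of 7.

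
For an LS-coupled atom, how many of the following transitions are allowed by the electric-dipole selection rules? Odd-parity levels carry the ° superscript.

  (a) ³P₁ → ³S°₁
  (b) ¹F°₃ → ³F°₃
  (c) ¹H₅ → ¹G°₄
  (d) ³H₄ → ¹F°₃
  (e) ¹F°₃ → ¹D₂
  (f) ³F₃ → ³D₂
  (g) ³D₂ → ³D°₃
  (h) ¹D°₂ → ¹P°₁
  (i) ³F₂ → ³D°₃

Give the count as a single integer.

5

(a) allowed
(b) forbidden (parity, ΔS fail)
(c) allowed
(d) forbidden (ΔS, ΔL fail)
(e) allowed
(f) forbidden (parity fails)
(g) allowed
(h) forbidden (parity fails)
(i) allowed
Total allowed: 5 of 9.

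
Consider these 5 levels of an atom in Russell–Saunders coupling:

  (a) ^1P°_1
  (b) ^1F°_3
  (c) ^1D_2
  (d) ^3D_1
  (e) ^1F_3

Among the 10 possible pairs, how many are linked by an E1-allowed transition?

(a)–(b): forbidden (parity, ΔL, ΔJ).
(a)–(c): allowed.
(a)–(d): forbidden (ΔS).
(a)–(e): forbidden (ΔL, ΔJ).
(b)–(c): allowed.
(b)–(d): forbidden (ΔS, ΔJ).
(b)–(e): allowed.
(c)–(d): forbidden (parity, ΔS).
(c)–(e): forbidden (parity).
(d)–(e): forbidden (parity, ΔS, ΔJ).
Allowed pairs: 3 of 10.

3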